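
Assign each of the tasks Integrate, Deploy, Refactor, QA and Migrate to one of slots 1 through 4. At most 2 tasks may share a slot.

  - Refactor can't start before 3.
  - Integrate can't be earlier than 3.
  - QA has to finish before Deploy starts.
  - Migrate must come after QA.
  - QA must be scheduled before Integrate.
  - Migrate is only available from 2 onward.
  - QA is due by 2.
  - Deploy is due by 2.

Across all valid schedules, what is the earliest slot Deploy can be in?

2

Precedence pushes Deploy to at least 2; Deploy's own window allows nothing later than 2.
Deploy at 2 is achievable: Refactor in 3, Deploy in 2, Migrate in 2, Integrate in 3, QA in 1.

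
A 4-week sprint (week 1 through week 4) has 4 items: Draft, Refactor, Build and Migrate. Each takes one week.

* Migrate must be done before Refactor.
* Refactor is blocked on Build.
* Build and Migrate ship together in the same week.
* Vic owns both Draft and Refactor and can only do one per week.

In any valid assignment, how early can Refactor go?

week 2

Precedence pushes Refactor to at least week 2.
Refactor at week 2 is achievable: Migrate in week 1, Refactor in week 2, Build in week 1, Draft in week 1.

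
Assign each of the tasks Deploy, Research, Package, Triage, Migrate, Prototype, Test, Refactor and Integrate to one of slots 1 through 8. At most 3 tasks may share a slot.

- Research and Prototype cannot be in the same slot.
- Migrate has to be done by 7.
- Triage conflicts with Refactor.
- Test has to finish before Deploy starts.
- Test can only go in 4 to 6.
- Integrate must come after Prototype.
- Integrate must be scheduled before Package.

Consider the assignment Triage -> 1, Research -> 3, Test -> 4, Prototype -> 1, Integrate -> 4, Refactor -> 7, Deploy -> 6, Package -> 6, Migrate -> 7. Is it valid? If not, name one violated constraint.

Yes, all constraints hold

Test has to finish before Deploy starts — holds.
At most 3 tasks may share a slot — holds.
Integrate must be scheduled before Package — holds.
Research and Prototype cannot be in the same slot — holds.
Triage conflicts with Refactor — holds.
Migrate has to be done by 7 — holds.
Test can only go in 4 to 6 — holds.
Integrate must come after Prototype — holds.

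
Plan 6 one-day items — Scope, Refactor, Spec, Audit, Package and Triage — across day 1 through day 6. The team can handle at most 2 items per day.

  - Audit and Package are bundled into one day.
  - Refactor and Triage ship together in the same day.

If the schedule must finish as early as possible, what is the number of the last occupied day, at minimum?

day 3

With at most 2 per day and 6 work items, at least 3 days are needed.
3 works (last occupied day: day 3): for example Refactor in day 2; Triage in day 2; Scope in day 1; Audit in day 3; Spec in day 1; Package in day 3.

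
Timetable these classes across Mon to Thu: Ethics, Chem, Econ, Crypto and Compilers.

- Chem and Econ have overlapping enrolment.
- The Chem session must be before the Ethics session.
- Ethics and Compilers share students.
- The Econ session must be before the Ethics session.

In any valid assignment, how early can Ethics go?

Precedence pushes Ethics to at least Tue.
Ethics at Wed is achievable: Econ=Tue; Compilers=Mon; Chem=Mon; Ethics=Wed; Crypto=Mon.
Nothing earlier works — the conflict constraints rule out every day before Wed.

Wed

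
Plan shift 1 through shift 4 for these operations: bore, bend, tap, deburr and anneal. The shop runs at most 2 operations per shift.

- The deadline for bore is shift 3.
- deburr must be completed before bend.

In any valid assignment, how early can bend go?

shift 2

Precedence pushes bend to at least shift 2.
bend at shift 2 is achievable: deburr -> shift 1; bend -> shift 2; anneal -> shift 3; tap -> shift 2; bore -> shift 1.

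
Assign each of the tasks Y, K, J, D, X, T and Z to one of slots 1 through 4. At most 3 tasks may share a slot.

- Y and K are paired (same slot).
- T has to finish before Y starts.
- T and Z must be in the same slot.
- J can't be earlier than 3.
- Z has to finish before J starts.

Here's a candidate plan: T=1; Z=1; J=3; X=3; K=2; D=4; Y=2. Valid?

Yes

T has to finish before Y starts — holds.
Y and K are paired (same slot) — holds.
T and Z must be in the same slot — holds.
J can't be earlier than 3 — holds.
Z has to finish before J starts — holds.
At most 3 tasks may share a slot — holds.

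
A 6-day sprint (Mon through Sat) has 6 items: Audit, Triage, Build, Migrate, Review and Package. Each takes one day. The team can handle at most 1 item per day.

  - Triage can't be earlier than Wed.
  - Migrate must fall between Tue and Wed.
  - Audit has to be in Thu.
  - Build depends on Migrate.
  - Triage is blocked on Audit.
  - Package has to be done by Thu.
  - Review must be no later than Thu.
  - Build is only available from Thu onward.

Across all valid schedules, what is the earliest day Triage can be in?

Fri

Triage is available from Wed; precedence pushes Triage to at least Fri.
Triage at Fri is achievable: Build in Sat; Migrate in Tue; Package in Wed; Review in Mon; Triage in Fri; Audit in Thu.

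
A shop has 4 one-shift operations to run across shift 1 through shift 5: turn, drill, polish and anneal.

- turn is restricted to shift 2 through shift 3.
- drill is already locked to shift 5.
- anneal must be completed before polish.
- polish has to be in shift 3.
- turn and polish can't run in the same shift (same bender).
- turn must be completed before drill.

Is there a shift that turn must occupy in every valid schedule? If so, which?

shift 2

turn's window is shift 2–shift 3.
polish is fixed at shift 3, and turn can't share a shift with polish.
So turn must be shift 2.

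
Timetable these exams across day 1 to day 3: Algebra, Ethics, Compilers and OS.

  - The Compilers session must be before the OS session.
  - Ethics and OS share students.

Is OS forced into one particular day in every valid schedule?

OS can be day 2 (e.g. Algebra -> day 1, OS -> day 2, Ethics -> day 1, Compilers -> day 1) or day 3 (e.g. Compilers in day 1, Ethics in day 1, OS in day 3, Algebra in day 1).

No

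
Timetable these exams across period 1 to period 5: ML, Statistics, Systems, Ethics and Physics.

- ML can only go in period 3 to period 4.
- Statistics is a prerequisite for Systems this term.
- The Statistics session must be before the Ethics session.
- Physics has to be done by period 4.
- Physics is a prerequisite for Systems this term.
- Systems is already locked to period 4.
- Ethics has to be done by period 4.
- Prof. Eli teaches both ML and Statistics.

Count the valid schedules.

Splitting on ML: it can be period 3 (15), period 4 (18). Listing each branch's schedules as (Statistics, Systems, Ethics, Physics) by period number:
ML=period 3: (1,4,2,1) (1,4,2,2) (1,4,2,3) (1,4,3,1) (1,4,3,2) (1,4,3,3) (1,4,4,1) (1,4,4,2) (1,4,4,3) (2,4,3,1) (2,4,3,2) (2,4,3,3) (2,4,4,1) (2,4,4,2) (2,4,4,3) — 15.
ML=period 4: (1,4,2,1) (1,4,2,2) (1,4,2,3) (1,4,3,1) (1,4,3,2) (1,4,3,3) (1,4,4,1) (1,4,4,2) (1,4,4,3) (2,4,3,1) (2,4,3,2) (2,4,3,3) (2,4,4,1) (2,4,4,2) (2,4,4,3) (3,4,4,1) (3,4,4,2) (3,4,4,3) — 18.
Summing: 15 + 18 = 33.

33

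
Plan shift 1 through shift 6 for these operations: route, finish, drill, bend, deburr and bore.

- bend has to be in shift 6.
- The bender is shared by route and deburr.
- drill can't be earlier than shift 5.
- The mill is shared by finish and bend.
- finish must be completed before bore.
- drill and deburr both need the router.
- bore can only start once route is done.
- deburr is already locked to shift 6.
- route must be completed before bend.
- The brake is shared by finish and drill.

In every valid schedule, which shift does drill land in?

drill's window is shift 5–shift 6.
deburr is fixed at shift 6, and drill can't share a shift with deburr.
So drill must be shift 5.

shift 5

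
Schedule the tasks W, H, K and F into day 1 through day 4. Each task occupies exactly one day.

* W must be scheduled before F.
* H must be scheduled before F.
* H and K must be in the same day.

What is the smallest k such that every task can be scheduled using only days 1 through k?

2 days

The precedence chain requires at least 2 distinct days.
2 works (last occupied day: day 2): for example W=day 1, H=day 1, K=day 1, F=day 2.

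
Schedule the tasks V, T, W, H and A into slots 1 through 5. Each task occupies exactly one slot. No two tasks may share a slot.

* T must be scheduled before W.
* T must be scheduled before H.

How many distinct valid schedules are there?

40

Splitting on V: it can be 1 (8), 2 (8), 3 (8), 4 (8), 5 (8). Listing each branch's schedules as (T, W, H, A):
V=1: (2,3,4,5) (2,3,5,4) (2,4,3,5) (2,4,5,3) (2,5,3,4) (2,5,4,3) (3,4,5,2) (3,5,4,2) — 8.
V=2: (1,3,4,5) (1,3,5,4) (1,4,3,5) (1,4,5,3) (1,5,3,4) (1,5,4,3) (3,4,5,1) (3,5,4,1) — 8.
V=3: (1,2,4,5) (1,2,5,4) (1,4,2,5) (1,4,5,2) (1,5,2,4) (1,5,4,2) (2,4,5,1) (2,5,4,1) — 8.
V=4: (1,2,3,5) (1,2,5,3) (1,3,2,5) (1,3,5,2) (1,5,2,3) (1,5,3,2) (2,3,5,1) (2,5,3,1) — 8.
V=5: (1,2,3,4) (1,2,4,3) (1,3,2,4) (1,3,4,2) (1,4,2,3) (1,4,3,2) (2,3,4,1) (2,4,3,1) — 8.
Summing: 8 + 8 + 8 + 8 + 8 = 40.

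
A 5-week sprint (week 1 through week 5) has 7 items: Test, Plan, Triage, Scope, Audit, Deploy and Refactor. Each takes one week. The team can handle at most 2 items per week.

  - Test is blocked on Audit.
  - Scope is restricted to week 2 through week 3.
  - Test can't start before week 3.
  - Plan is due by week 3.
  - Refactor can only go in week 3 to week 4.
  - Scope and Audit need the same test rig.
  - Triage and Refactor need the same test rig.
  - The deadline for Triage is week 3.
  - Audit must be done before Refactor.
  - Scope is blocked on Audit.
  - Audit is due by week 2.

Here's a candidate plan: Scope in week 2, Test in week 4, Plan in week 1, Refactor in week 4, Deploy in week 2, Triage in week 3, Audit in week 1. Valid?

Valid

Scope is blocked on Audit — holds.
Plan is due by week 3 — holds.
Audit must be done before Refactor — holds.
Audit is due by week 2 — holds.
Scope and Audit need the same test rig — holds.
Triage and Refactor need the same test rig — holds.
The deadline for Triage is week 3 — holds.
The team can handle at most 2 items per week — holds.
Scope is restricted to week 2 through week 3 — holds.
Test is blocked on Audit — holds.
Test can't start before week 3 — holds.
Refactor can only go in week 3 to week 4 — holds.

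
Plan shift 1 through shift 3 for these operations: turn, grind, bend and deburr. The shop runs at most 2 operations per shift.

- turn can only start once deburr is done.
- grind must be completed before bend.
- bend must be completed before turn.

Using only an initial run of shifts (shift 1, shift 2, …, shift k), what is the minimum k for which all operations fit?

3 shifts

The precedence chain requires at least 3 distinct shifts.
With at most 2 per shift and 4 operations, at least 2 shifts are needed.
3 works (last occupied shift: shift 3): for example bend=shift 2, grind=shift 1, turn=shift 3, deburr=shift 1.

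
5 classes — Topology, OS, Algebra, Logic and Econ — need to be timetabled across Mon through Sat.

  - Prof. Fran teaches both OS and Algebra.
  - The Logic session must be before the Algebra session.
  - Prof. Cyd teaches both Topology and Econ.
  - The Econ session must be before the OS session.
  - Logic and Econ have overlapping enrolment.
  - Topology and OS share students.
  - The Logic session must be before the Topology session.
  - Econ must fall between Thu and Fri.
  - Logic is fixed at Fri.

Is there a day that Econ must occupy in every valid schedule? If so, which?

Econ's window is Thu–Fri.
Logic is fixed at Fri, and Econ can't share a day with Logic.
So Econ must be Thu.

Thu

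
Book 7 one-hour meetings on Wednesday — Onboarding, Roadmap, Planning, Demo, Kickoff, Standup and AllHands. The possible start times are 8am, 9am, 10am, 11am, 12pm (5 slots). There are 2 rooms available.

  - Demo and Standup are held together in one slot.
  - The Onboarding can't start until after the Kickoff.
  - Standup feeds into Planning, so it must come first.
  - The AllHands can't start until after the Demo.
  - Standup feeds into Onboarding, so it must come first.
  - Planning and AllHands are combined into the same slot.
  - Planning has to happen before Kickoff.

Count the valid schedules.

Splitting on Onboarding: it can be 11am (3), 12pm (12). Listing each branch's schedules as (Roadmap, Planning, Demo, Kickoff, Standup, AllHands):
Onboarding=11am: (10am,9am,8am,10am,8am,9am) (11am,9am,8am,10am,8am,9am) (12pm,9am,8am,10am,8am,9am) — 3.
Onboarding=12pm: (8am,10am,9am,11am,9am,10am) (9am,10am,8am,11am,8am,10am) (10am,9am,8am,10am,8am,9am) (10am,9am,8am,11am,8am,9am) (11am,9am,8am,10am,8am,9am) (11am,9am,8am,11am,8am,9am) (11am,10am,8am,11am,8am,10am) (11am,10am,9am,11am,9am,10am) (12pm,9am,8am,10am,8am,9am) (12pm,9am,8am,11am,8am,9am) (12pm,10am,8am,11am,8am,10am) (12pm,10am,9am,11am,9am,10am) — 12.
Summing: 3 + 12 = 15.

15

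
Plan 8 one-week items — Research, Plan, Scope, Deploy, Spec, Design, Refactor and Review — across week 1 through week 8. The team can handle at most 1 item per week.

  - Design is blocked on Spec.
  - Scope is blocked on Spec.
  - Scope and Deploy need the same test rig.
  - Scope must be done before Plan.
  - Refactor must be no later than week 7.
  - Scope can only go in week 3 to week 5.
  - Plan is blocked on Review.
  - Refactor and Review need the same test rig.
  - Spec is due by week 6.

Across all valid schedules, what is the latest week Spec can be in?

week 4

Spec's own window allows nothing later than week 6; downstream work caps Spec at week 4.
Spec at week 4 is achievable: Scope -> week 5, Research -> week 3, Spec -> week 4, Design -> week 7, Review -> week 2, Deploy -> week 8, Refactor -> week 1, Plan -> week 6.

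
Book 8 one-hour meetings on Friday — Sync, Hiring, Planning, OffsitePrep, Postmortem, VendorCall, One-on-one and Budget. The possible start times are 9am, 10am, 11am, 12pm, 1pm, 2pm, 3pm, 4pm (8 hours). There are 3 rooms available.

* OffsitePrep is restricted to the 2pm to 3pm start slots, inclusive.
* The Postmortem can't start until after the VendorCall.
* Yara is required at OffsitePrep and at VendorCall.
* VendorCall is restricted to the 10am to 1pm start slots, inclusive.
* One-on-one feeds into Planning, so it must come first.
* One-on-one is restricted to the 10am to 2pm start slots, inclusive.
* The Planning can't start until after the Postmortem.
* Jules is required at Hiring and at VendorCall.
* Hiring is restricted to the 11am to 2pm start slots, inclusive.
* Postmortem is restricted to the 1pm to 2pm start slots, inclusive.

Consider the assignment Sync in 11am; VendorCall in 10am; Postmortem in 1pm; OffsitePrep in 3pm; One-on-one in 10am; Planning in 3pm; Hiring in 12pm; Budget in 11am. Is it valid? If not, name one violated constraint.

Yes

OffsitePrep is restricted to the 2pm to 3pm start slots, inclusive — holds.
Hiring is restricted to the 11am to 2pm start slots, inclusive — holds.
Yara is required at OffsitePrep and at VendorCall — holds.
Jules is required at Hiring and at VendorCall — holds.
Postmortem is restricted to the 1pm to 2pm start slots, inclusive — holds.
The Planning can't start until after the Postmortem — holds.
One-on-one feeds into Planning, so it must come first — holds.
The Postmortem can't start until after the VendorCall — holds.
There are 3 rooms available — holds.
VendorCall is restricted to the 10am to 1pm start slots, inclusive — holds.
One-on-one is restricted to the 10am to 2pm start slots, inclusive — holds.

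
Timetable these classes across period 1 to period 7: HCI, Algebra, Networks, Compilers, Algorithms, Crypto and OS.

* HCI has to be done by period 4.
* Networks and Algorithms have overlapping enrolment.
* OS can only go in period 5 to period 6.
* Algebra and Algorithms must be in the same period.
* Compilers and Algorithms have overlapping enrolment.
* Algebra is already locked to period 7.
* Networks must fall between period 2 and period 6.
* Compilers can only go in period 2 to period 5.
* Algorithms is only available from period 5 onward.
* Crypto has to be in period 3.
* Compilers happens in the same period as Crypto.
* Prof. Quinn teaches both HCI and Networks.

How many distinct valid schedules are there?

34

Splitting on HCI: it can be period 1 (10), period 2 (8), period 3 (8), period 4 (8). Listing each branch's schedules as (Algebra, Networks, Compilers, Algorithms, Crypto, OS) by period number:
HCI=period 1: (7,2,3,7,3,5) (7,2,3,7,3,6) (7,3,3,7,3,5) (7,3,3,7,3,6) (7,4,3,7,3,5) (7,4,3,7,3,6) (7,5,3,7,3,5) (7,5,3,7,3,6) (7,6,3,7,3,5) (7,6,3,7,3,6) — 10.
HCI=period 2: (7,3,3,7,3,5) (7,3,3,7,3,6) (7,4,3,7,3,5) (7,4,3,7,3,6) (7,5,3,7,3,5) (7,5,3,7,3,6) (7,6,3,7,3,5) (7,6,3,7,3,6) — 8.
HCI=period 3: (7,2,3,7,3,5) (7,2,3,7,3,6) (7,4,3,7,3,5) (7,4,3,7,3,6) (7,5,3,7,3,5) (7,5,3,7,3,6) (7,6,3,7,3,5) (7,6,3,7,3,6) — 8.
HCI=period 4: (7,2,3,7,3,5) (7,2,3,7,3,6) (7,3,3,7,3,5) (7,3,3,7,3,6) (7,5,3,7,3,5) (7,5,3,7,3,6) (7,6,3,7,3,5) (7,6,3,7,3,6) — 8.
Summing: 10 + 8 + 8 + 8 = 34.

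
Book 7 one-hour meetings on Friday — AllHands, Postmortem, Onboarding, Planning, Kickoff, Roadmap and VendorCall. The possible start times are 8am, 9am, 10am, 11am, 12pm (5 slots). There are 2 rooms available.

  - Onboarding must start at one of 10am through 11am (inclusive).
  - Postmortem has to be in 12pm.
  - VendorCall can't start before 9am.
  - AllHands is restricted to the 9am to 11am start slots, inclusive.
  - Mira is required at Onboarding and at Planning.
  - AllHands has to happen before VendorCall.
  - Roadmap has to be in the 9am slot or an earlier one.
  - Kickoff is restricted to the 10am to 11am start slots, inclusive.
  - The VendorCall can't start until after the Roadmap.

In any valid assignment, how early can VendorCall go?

VendorCall is available from 9am; precedence pushes VendorCall to at least 10am.
VendorCall at 10am is achievable: Kickoff=11am, AllHands=9am, Onboarding=10am, VendorCall=10am, Planning=8am, Postmortem=12pm, Roadmap=8am.

10am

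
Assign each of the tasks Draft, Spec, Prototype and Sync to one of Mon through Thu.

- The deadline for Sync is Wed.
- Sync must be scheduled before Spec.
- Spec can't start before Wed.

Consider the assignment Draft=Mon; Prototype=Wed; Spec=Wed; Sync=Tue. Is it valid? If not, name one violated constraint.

Spec can't start before Wed — holds.
The deadline for Sync is Wed — holds.
Sync must be scheduled before Spec — holds.

Valid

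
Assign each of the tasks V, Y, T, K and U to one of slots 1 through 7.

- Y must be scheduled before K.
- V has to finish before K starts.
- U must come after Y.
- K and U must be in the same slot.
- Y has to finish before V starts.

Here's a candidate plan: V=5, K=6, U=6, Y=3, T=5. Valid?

Y must be scheduled before K — holds.
U must come after Y — holds.
V has to finish before K starts — holds.
K and U must be in the same slot — holds.
Y has to finish before V starts — holds.

Valid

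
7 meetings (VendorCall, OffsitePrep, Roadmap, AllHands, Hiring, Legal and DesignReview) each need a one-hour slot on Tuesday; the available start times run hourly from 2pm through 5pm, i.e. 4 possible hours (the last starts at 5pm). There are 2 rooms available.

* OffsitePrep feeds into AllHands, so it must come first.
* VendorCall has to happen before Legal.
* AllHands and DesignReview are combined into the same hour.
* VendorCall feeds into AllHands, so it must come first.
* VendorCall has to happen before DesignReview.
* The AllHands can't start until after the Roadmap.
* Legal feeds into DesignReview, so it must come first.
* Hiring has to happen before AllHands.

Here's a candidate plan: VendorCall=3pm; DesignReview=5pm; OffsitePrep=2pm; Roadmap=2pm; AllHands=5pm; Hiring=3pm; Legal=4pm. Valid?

Valid

AllHands and DesignReview are combined into the same hour — holds.
The AllHands can't start until after the Roadmap — holds.
OffsitePrep feeds into AllHands, so it must come first — holds.
There are 2 rooms available — holds.
VendorCall has to happen before Legal — holds.
Legal feeds into DesignReview, so it must come first — holds.
VendorCall feeds into AllHands, so it must come first — holds.
Hiring has to happen before AllHands — holds.
VendorCall has to happen before DesignReview — holds.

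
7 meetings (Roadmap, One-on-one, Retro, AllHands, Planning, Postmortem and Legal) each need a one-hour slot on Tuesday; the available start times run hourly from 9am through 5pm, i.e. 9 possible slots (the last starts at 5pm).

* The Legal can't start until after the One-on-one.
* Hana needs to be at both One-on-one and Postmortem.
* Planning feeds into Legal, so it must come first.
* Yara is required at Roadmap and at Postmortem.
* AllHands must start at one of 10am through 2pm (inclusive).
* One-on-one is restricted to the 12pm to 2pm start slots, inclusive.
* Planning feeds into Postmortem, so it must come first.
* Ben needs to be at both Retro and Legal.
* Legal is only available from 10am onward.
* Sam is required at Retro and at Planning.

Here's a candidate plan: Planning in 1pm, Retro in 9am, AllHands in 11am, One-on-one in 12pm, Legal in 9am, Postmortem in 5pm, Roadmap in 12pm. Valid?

Invalid. Ben needs to be at both Retro and Legal.

Hana needs to be at both One-on-one and Postmortem — holds.
The Legal can't start until after the One-on-one — violated.
Planning feeds into Legal, so it must come first — violated.
Sam is required at Retro and at Planning — holds.
One-on-one is restricted to the 12pm to 2pm start slots, inclusive — holds.
Planning feeds into Postmortem, so it must come first — holds.
Legal is only available from 10am onward — violated.
Yara is required at Roadmap and at Postmortem — holds.
Ben needs to be at both Retro and Legal — violated.
AllHands must start at one of 10am through 2pm (inclusive) — holds.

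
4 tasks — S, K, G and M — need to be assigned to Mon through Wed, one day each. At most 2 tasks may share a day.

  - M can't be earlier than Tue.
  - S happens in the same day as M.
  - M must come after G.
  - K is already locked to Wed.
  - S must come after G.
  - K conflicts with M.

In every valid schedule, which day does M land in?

Tue

M's window is Tue–Wed.
K is fixed at Wed, and M can't share a day with K.
So M must be Tue.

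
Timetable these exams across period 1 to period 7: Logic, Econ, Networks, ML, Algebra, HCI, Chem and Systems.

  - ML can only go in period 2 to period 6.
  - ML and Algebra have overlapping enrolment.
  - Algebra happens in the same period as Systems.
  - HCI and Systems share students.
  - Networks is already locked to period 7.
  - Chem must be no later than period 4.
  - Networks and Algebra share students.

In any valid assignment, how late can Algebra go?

period 6

Algebra at period 6 is achievable: Networks=period 7; Chem=period 1; HCI=period 1; Algebra=period 6; Systems=period 6; Logic=period 1; Econ=period 1; ML=period 2.
Nothing later works — the conflict constraints rule out every period after period 6.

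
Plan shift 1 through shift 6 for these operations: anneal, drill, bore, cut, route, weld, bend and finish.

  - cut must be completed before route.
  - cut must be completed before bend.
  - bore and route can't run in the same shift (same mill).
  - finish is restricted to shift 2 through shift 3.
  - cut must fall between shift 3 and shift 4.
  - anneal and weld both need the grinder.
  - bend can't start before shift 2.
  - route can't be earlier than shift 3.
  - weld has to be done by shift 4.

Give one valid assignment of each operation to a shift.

weld=shift 1; anneal=shift 2; drill=shift 1; finish=shift 2; bore=shift 1; route=shift 4; bend=shift 4; cut=shift 3

Checking: cut(shift 3) before route(shift 4); cut(shift 3) before bend(shift 4); anneal(shift 2) != weld(shift 1); bore(shift 1) != route(shift 4); cut=shift 3 in [shift 3,shift 4]; finish=shift 2 in [shift 2,shift 3]; weld=shift 1 in [shift 1,shift 4]; bend=shift 4 in [shift 2,shift 6]; route=shift 4 in [shift 3,shift 6].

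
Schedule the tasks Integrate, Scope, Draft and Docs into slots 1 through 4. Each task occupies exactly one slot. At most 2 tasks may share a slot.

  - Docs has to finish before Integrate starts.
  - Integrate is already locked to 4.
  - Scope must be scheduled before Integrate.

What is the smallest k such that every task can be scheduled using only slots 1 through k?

The precedence chain requires at least 2 distinct slots.
With at most 2 per slot and 4 tasks, at least 2 slots are needed.
Integrate can't be placed before 4, so the schedule must run through at least slot 4.
4 works (last occupied slot: 4): for example Docs in 1, Scope in 1, Integrate in 4, Draft in 2.

4 slots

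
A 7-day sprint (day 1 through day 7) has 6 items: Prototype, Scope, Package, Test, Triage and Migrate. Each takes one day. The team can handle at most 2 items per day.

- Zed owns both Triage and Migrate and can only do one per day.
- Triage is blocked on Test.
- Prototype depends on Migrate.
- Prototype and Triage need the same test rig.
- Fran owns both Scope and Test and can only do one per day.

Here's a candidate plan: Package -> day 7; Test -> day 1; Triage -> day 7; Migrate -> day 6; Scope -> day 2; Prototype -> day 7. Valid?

No — it violates: Prototype and Triage need the same test rig

Prototype depends on Migrate — holds.
The team can handle at most 2 items per day — violated.
Fran owns both Scope and Test and can only do one per day — holds.
Prototype and Triage need the same test rig — violated.
Triage is blocked on Test — holds.
Zed owns both Triage and Migrate and can only do one per day — holds.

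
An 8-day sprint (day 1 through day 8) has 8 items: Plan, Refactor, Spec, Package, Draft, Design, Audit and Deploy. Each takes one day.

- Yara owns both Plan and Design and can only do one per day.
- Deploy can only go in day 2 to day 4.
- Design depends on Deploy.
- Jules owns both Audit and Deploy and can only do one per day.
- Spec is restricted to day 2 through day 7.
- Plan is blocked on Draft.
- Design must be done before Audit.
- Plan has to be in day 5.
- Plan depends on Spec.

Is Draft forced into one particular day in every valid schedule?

No

Draft can be day 1 (e.g. Package in day 1; Refactor in day 1; Deploy in day 2; Plan in day 5; Spec in day 2; Draft in day 1; Audit in day 4; Design in day 3) or day 2 (e.g. Package in day 1; Draft in day 2; Spec in day 2; Audit in day 4; Design in day 3; Plan in day 5; Refactor in day 1; Deploy in day 2).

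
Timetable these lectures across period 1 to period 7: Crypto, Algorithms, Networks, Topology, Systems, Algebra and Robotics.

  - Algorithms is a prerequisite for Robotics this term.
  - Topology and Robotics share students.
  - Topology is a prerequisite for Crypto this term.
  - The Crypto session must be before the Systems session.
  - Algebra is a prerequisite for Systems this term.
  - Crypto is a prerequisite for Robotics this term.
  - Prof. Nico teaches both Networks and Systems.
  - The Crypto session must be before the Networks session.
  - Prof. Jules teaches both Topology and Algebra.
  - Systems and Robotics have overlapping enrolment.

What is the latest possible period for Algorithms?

period 6

Downstream work caps Algorithms at period 6.
Algorithms at period 6 is achievable: Crypto -> period 2; Algebra -> period 2; Topology -> period 1; Robotics -> period 7; Systems -> period 3; Algorithms -> period 6; Networks -> period 4.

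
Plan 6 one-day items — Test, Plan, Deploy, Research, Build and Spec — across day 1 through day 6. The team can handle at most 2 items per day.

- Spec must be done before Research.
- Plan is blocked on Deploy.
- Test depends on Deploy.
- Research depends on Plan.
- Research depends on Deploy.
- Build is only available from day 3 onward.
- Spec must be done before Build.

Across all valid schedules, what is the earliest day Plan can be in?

day 2

Precedence pushes Plan to at least day 2; downstream work caps Plan at day 5.
Plan at day 2 is achievable: Deploy -> day 1; Spec -> day 1; Build -> day 3; Research -> day 3; Plan -> day 2; Test -> day 2.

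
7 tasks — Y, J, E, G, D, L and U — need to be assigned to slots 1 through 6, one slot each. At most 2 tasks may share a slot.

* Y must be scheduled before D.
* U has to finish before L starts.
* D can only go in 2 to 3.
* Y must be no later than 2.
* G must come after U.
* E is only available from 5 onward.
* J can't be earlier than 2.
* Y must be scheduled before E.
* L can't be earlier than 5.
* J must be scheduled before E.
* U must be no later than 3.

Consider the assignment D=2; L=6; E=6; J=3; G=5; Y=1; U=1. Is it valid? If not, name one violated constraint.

G must come after U — holds.
J must be scheduled before E — holds.
Y must be scheduled before E — holds.
Y must be scheduled before D — holds.
At most 2 tasks may share a slot — holds.
L can't be earlier than 5 — holds.
Y must be no later than 2 — holds.
U must be no later than 3 — holds.
E is only available from 5 onward — holds.
U has to finish before L starts — holds.
J can't be earlier than 2 — holds.
D can only go in 2 to 3 — holds.

Yes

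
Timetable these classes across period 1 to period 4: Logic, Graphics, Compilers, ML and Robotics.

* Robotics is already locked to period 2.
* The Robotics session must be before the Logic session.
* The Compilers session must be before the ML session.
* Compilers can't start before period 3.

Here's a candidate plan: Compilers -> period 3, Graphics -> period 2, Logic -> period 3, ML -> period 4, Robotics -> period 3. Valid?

Compilers can't start before period 3 — holds.
Robotics is already locked to period 2 — violated.
The Compilers session must be before the ML session — holds.
The Robotics session must be before the Logic session — violated.

Invalid. Robotics is already locked to period 2.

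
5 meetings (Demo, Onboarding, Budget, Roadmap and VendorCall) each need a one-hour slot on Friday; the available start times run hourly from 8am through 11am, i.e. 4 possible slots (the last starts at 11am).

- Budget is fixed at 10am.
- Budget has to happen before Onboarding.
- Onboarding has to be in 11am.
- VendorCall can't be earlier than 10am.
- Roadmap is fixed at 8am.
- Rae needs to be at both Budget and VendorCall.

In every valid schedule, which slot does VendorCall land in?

VendorCall's window is 10am–11am.
Budget is fixed at 10am, and VendorCall can't share a slot with Budget.
So VendorCall must be 11am.

11am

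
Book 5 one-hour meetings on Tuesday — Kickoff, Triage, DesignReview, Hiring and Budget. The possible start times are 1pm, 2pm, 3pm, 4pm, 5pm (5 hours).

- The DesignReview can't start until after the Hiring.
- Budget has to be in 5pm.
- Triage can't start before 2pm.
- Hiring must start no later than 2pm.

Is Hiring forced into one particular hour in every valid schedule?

Hiring can be 1pm (e.g. Kickoff -> 1pm, DesignReview -> 2pm, Triage -> 2pm, Budget -> 5pm, Hiring -> 1pm) or 2pm (e.g. Kickoff in 1pm; Hiring in 2pm; DesignReview in 3pm; Triage in 2pm; Budget in 5pm).

No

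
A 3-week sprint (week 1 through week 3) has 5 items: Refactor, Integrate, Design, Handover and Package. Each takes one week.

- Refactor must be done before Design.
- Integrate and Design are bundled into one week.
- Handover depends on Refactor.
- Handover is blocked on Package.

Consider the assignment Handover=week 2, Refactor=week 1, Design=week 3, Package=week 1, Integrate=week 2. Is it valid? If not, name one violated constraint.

No — it violates: Integrate and Design are bundled into one week

Refactor must be done before Design — holds.
Handover is blocked on Package — holds.
Integrate and Design are bundled into one week — violated.
Handover depends on Refactor — holds.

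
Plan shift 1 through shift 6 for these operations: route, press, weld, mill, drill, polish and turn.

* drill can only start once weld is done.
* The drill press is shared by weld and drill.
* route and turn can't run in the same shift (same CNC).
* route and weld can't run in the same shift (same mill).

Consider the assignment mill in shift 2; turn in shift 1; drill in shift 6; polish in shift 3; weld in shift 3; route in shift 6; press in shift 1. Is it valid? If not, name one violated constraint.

The drill press is shared by weld and drill — holds.
route and weld can't run in the same shift (same mill) — holds.
drill can only start once weld is done — holds.
route and turn can't run in the same shift (same CNC) — holds.

Yes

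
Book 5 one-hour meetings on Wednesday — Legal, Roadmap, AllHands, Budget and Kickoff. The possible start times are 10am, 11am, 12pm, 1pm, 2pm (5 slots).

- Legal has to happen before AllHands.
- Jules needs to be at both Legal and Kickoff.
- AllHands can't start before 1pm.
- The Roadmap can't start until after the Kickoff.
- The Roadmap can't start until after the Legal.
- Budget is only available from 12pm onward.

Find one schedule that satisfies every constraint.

Roadmap=12pm; Legal=10am; AllHands=1pm; Budget=12pm; Kickoff=11am

Checking: Legal(10am) before Roadmap(12pm); Kickoff(11am) before Roadmap(12pm); Legal(10am) before AllHands(1pm); Legal(10am) != Kickoff(11am); Budget=12pm in [12pm,2pm]; AllHands=1pm in [1pm,2pm].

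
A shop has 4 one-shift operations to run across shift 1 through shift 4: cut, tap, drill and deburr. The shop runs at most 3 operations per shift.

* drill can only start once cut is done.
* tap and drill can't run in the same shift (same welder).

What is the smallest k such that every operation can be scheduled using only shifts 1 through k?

The precedence chain requires at least 2 distinct shifts.
With at most 3 per shift and 4 operations, at least 2 shifts are needed.
2 works (last occupied shift: shift 2): for example tap -> shift 1; drill -> shift 2; cut -> shift 1; deburr -> shift 1.

2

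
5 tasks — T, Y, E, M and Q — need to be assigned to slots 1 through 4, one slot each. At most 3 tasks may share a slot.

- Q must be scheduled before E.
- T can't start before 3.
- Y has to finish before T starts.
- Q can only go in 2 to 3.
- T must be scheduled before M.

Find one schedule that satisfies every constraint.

T -> 3; Y -> 1; E -> 3; Q -> 2; M -> 4

Checking: Y(1) before T(3); T(3) before M(4); Q(2) before E(3); T=3 in [3,4]; Q=2 in [2,3]; max 2 per slot (cap 3).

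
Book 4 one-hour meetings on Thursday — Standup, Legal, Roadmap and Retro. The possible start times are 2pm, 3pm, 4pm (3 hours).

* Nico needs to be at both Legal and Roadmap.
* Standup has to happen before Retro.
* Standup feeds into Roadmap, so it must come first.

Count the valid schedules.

10

Splitting on Standup: it can be 2pm (8), 3pm (2). Listing each branch's schedules as (Legal, Roadmap, Retro):
Standup=2pm: (2pm,3pm,3pm) (2pm,3pm,4pm) (2pm,4pm,3pm) (2pm,4pm,4pm) (3pm,4pm,3pm) (3pm,4pm,4pm) (4pm,3pm,3pm) (4pm,3pm,4pm) — 8.
Standup=3pm: (2pm,4pm,4pm) (3pm,4pm,4pm) — 2.
Summing: 8 + 2 = 10.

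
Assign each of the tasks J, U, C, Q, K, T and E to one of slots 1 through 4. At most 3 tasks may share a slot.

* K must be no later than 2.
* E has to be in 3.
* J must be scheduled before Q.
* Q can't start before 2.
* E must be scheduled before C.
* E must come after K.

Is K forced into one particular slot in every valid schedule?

K can be 1 (e.g. U in 1; K in 1; E in 3; J in 1; C in 4; Q in 2; T in 2) or 2 (e.g. J -> 1; T -> 1; Q -> 2; K -> 2; E -> 3; U -> 1; C -> 4).

No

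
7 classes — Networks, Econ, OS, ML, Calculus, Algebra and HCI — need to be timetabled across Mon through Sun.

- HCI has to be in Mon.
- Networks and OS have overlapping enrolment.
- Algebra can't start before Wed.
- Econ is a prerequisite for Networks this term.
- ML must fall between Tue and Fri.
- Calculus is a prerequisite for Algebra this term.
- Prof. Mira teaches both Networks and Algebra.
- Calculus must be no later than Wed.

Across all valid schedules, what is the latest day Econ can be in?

Sat

Downstream work caps Econ at Sat.
Econ at Sat is achievable: Calculus -> Mon; OS -> Mon; Econ -> Sat; HCI -> Mon; Algebra -> Wed; Networks -> Sun; ML -> Tue.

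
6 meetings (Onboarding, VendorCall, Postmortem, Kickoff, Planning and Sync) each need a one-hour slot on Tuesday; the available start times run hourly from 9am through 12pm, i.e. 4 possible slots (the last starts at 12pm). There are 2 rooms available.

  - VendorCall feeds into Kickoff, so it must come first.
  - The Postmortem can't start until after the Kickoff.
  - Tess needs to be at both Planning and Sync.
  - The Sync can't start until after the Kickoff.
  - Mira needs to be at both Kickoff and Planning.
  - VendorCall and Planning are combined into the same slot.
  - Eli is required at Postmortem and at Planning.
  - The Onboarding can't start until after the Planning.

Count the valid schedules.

Splitting on Onboarding: it can be 10am (5), 11am (5), 12pm (3). Listing each branch's schedules as (VendorCall, Postmortem, Kickoff, Planning, Sync):
Onboarding=10am: (9am,11am,10am,9am,11am) (9am,11am,10am,9am,12pm) (9am,12pm,10am,9am,11am) (9am,12pm,10am,9am,12pm) (9am,12pm,11am,9am,12pm) — 5.
Onboarding=11am: (9am,11am,10am,9am,12pm) (9am,12pm,10am,9am,11am) (9am,12pm,10am,9am,12pm) (9am,12pm,11am,9am,12pm) (10am,12pm,11am,10am,12pm) — 5.
Onboarding=12pm: (9am,11am,10am,9am,11am) (9am,11am,10am,9am,12pm) (9am,12pm,10am,9am,11am) — 3.
Summing: 5 + 5 + 3 = 13.

13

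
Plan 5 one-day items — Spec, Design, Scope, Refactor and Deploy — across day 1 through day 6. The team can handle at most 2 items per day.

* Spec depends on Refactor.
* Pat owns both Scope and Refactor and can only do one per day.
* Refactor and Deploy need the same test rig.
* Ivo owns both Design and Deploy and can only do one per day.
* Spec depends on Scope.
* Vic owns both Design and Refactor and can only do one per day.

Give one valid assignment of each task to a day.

Spec=day 3; Deploy=day 3; Refactor=day 2; Scope=day 1; Design=day 1

Checking: Scope(day 1) before Spec(day 3); Refactor(day 2) before Spec(day 3); Design(day 1) != Deploy(day 3); Refactor(day 2) != Deploy(day 3); Design(day 1) != Refactor(day 2); Scope(day 1) != Refactor(day 2); max 2 per day (cap 2).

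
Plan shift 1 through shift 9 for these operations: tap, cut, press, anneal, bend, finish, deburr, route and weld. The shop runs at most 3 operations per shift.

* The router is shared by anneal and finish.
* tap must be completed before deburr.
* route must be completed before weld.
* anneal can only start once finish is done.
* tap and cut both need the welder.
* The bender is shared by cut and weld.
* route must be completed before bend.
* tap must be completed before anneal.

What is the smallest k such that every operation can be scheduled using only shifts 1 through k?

The precedence chain requires at least 2 distinct shifts.
With at most 3 per shift and 9 operations, at least 3 shifts are needed.
3 works (last occupied shift: shift 3): for example cut in shift 3; anneal in shift 2; deburr in shift 3; weld in shift 2; bend in shift 2; route in shift 1; finish in shift 1; tap in shift 1; press in shift 3.

3 shifts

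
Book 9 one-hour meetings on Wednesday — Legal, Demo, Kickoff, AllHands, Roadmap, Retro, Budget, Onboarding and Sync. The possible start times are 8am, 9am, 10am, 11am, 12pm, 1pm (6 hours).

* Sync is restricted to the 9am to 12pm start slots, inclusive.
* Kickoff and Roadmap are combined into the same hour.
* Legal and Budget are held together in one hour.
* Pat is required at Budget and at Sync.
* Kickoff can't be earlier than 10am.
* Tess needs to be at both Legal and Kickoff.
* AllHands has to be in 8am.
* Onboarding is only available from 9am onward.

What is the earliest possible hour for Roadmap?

10am

Roadmap must be in the same hour as Kickoff, which can't be before 10am, so Roadmap is at least 10am.
Roadmap at 10am is achievable: Retro in 8am; Legal in 8am; AllHands in 8am; Demo in 8am; Roadmap in 10am; Onboarding in 9am; Sync in 9am; Kickoff in 10am; Budget in 8am.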